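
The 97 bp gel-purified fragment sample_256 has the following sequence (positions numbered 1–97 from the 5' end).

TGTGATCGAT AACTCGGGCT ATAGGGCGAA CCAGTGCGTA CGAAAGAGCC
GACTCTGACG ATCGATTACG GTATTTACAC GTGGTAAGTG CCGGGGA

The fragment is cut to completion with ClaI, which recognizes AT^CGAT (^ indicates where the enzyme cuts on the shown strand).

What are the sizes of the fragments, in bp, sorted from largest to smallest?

56, 35, 6 bp

ClaI sites (ATCGAT) start at positions 5, 61.
ClaI cuts after base 2 of each site, so after positions 6, 62.
Linear molecule, 2 cuts → 3 fragments:
  1–6 → 6 bp
  7–62 → 56 bp
  63–97 → 35 bp
Sorted largest to smallest: 56, 35, 6 bp.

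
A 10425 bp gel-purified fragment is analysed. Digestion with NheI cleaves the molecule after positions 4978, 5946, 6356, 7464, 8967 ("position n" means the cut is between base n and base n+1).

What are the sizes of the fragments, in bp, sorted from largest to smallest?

Linear molecule, 5 cuts → 6 fragments:
  4978 − 0 = 4978 bp
  5946 − 4978 = 968 bp
  6356 − 5946 = 410 bp
  7464 − 6356 = 1108 bp
  8967 − 7464 = 1503 bp
  10425 − 8967 = 1458 bp
Sorted largest to smallest: 4978, 1503, 1458, 1108, 968, 410 bp.

4978, 1503, 1458, 1108, 968, 410 bp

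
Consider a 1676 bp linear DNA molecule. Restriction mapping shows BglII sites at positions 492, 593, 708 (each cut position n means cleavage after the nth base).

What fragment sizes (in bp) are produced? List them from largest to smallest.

Linear molecule, 3 cuts → 4 fragments:
  492 − 0 = 492 bp
  593 − 492 = 101 bp
  708 − 593 = 115 bp
  1676 − 708 = 968 bp
Sorted largest to smallest: 968, 492, 115, 101 bp.

968, 492, 115, 101 bp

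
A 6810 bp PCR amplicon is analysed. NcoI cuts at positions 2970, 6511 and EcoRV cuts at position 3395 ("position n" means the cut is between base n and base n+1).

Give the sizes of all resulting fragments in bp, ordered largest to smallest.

3116, 2970, 425, 299 bp

Combined cut positions (sorted): 2970, 3395, 6511.
Linear molecule, 3 cuts → 4 fragments:
  2970 − 0 = 2970 bp
  3395 − 2970 = 425 bp
  6511 − 3395 = 3116 bp
  6810 − 6511 = 299 bp
Sorted largest to smallest: 3116, 2970, 425, 299 bp.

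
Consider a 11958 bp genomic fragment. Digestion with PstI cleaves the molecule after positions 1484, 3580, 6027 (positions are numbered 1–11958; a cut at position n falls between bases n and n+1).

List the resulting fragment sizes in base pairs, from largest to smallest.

Linear molecule, 3 cuts → 4 fragments:
  1484 − 0 = 1484 bp
  3580 − 1484 = 2096 bp
  6027 − 3580 = 2447 bp
  11958 − 6027 = 5931 bp
Sorted largest to smallest: 5931, 2447, 2096, 1484 bp.

5931, 2447, 2096, 1484 bp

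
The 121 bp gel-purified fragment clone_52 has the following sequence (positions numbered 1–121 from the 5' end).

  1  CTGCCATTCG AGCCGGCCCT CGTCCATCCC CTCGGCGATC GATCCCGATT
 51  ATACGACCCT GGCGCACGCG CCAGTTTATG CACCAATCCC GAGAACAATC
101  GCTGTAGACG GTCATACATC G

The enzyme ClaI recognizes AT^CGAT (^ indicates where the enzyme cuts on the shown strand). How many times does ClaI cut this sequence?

ATCGAT occurs starting at position 38.
ClaI cuts at 1 site.

1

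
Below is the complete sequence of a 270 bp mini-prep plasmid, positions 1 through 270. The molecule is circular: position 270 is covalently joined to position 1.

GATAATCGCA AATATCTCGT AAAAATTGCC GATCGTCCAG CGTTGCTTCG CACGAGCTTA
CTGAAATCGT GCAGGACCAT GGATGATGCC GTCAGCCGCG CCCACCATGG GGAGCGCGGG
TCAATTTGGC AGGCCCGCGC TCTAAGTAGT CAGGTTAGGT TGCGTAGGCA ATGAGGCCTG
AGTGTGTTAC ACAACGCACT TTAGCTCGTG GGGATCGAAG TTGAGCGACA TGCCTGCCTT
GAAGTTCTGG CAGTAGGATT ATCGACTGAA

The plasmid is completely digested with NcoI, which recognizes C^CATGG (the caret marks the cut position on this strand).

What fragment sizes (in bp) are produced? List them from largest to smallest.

NcoI sites (CCATGG) start at positions 77, 105.
NcoI cuts after the first base of each site, so after positions 77, 105.
Circular molecule, 2 cuts → 2 fragments:
  78–105 → 28 bp
  106–270 then 1–77 → 165 + 77 = 242 bp
Sorted largest to smallest: 242, 28 bp.

242, 28 bp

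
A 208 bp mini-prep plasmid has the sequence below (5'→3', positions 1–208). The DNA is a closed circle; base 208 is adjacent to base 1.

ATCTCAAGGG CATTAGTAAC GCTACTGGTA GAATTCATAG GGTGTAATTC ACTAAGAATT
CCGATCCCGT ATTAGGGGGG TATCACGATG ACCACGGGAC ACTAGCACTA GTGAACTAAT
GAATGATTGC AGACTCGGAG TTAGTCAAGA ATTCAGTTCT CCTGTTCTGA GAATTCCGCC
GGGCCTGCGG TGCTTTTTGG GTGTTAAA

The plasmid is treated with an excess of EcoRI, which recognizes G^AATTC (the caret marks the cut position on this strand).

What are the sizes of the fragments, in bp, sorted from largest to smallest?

93, 68, 25, 22 bp

EcoRI sites (GAATTC) start at positions 31, 56, 149, 171.
EcoRI cuts after the first base of each site, so after positions 31, 56, 149, 171.
Circular molecule, 4 cuts → 4 fragments:
  32–56 → 25 bp
  57–149 → 93 bp
  150–171 → 22 bp
  172–208 then 1–31 → 37 + 31 = 68 bp
Sorted largest to smallest: 93, 68, 25, 22 bp.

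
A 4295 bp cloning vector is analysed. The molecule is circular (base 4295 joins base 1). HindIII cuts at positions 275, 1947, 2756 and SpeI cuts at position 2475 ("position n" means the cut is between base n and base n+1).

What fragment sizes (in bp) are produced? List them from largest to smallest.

1814, 1672, 528, 281 bp

Combined cut positions (sorted): 275, 1947, 2475, 2756.
Circular molecule, 4 cuts → 4 fragments:
  1947 − 275 = 1672 bp
  2475 − 1947 = 528 bp
  2756 − 2475 = 281 bp
  wrap: 4295 − 2756 + 275 = 1814 bp
Sorted largest to smallest: 1814, 1672, 528, 281 bp.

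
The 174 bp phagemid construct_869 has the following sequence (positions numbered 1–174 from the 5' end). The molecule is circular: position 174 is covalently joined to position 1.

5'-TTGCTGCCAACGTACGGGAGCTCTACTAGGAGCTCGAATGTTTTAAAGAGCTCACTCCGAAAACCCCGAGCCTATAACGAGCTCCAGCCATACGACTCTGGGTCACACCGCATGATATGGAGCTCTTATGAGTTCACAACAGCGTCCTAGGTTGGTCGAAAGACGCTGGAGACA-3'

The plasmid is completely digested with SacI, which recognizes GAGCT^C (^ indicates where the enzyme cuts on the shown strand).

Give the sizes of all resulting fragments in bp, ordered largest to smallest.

72, 41, 31, 18, 12 bp

SacI sites (GAGCTC) start at positions 18, 30, 48, 79, 120.
SacI cuts after base 5 of each site (before the last base), so after positions 22, 34, 52, 83, 124.
Circular molecule, 5 cuts → 5 fragments:
  23–34 → 12 bp
  35–52 → 18 bp
  53–83 → 31 bp
  84–124 → 41 bp
  125–174 then 1–22 → 50 + 22 = 72 bp
Sorted largest to smallest: 72, 41, 31, 18, 12 bp.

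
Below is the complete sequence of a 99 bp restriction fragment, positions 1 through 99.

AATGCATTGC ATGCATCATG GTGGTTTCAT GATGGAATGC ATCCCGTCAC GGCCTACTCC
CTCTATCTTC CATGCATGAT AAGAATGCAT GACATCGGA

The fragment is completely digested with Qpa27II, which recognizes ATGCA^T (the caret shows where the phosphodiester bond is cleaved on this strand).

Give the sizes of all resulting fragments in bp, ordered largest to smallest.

35, 26, 13, 10, 9, 6 bp

Qpa27II sites (ATGCAT) start at positions 2, 11, 37, 72, 85.
Qpa27II cuts after base 5 of each site (before the last base), so after positions 6, 15, 41, 76, 89.
Linear molecule, 5 cuts → 6 fragments:
  1–6 → 6 bp
  7–15 → 9 bp
  16–41 → 26 bp
  42–76 → 35 bp
  77–89 → 13 bp
  90–99 → 10 bp
Sorted largest to smallest: 35, 26, 13, 10, 9, 6 bp.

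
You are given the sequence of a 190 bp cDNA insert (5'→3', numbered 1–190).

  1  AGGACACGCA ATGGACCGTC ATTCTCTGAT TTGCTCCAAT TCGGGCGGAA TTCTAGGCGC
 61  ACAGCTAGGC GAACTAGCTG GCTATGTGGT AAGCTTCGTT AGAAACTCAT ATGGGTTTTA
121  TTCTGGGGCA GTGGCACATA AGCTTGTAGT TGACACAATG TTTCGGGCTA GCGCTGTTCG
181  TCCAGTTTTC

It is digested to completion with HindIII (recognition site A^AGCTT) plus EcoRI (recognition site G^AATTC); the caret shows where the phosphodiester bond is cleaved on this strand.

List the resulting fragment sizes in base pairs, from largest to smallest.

50, 49, 48, 43 bp

HindIII sites (AAGCTT) start at positions 91, 140.
HindIII cuts after the first base of each site, so after positions 91, 140.
The EcoRI site (GAATTC) starts at position 48.
EcoRI cuts after the first base of each site, so after position 48.
Combined cut positions: 48, 91, 140.
Linear molecule, 3 cuts → 4 fragments:
  1–48 → 48 bp
  49–91 → 43 bp
  92–140 → 49 bp
  141–190 → 50 bp
Sorted largest to smallest: 50, 49, 48, 43 bp.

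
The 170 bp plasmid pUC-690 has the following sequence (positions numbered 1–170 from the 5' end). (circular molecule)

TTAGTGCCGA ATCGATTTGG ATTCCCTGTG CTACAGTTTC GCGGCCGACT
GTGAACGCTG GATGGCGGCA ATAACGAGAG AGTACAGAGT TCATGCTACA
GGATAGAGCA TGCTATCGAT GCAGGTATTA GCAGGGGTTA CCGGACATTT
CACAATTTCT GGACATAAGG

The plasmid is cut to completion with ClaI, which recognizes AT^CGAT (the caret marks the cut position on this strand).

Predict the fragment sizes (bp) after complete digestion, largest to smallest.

ClaI sites (ATCGAT) start at positions 11, 115.
ClaI cuts after base 2 of each site, so after positions 12, 116.
Circular molecule, 2 cuts → 2 fragments:
  13–116 → 104 bp
  117–170 then 1–12 → 54 + 12 = 66 bp
Sorted largest to smallest: 104, 66 bp.

104, 66 bp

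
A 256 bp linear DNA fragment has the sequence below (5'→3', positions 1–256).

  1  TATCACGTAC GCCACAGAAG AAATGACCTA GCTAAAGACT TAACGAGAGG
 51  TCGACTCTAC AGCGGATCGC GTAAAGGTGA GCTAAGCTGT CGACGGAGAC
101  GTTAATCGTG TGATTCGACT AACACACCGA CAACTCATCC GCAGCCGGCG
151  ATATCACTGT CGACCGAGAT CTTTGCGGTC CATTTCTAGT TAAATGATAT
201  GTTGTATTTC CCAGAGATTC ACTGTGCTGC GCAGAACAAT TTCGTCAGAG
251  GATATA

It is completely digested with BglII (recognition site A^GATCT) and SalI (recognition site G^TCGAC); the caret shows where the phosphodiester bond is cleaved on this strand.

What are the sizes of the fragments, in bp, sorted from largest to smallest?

The BglII site (AGATCT) starts at position 167.
BglII cuts after the first base of each site, so after position 167.
SalI sites (GTCGAC) start at positions 50, 89, 159.
SalI cuts after the first base of each site, so after positions 50, 89, 159.
Combined cut positions: 50, 89, 159, 167.
Linear molecule, 4 cuts → 5 fragments:
  1–50 → 50 bp
  51–89 → 39 bp
  90–159 → 70 bp
  160–167 → 8 bp
  168–256 → 89 bp
Sorted largest to smallest: 89, 70, 50, 39, 8 bp.

89, 70, 50, 39, 8 bp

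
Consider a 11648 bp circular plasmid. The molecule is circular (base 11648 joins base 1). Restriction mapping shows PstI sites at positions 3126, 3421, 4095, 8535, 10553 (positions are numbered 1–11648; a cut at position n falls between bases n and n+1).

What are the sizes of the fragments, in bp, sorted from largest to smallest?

Circular molecule, 5 cuts → 5 fragments:
  3421 − 3126 = 295 bp
  4095 − 3421 = 674 bp
  8535 − 4095 = 4440 bp
  10553 − 8535 = 2018 bp
  wrap: 11648 − 10553 + 3126 = 4221 bp
Sorted largest to smallest: 4440, 4221, 2018, 674, 295 bp.

4440, 4221, 2018, 674, 295 bp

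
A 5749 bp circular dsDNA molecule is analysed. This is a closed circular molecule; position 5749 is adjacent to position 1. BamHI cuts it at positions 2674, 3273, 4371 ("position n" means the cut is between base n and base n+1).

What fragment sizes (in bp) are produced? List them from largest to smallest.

4052, 1098, 599 bp

Circular molecule, 3 cuts → 3 fragments:
  3273 − 2674 = 599 bp
  4371 − 3273 = 1098 bp
  wrap: 5749 − 4371 + 2674 = 4052 bp
Sorted largest to smallest: 4052, 1098, 599 bp.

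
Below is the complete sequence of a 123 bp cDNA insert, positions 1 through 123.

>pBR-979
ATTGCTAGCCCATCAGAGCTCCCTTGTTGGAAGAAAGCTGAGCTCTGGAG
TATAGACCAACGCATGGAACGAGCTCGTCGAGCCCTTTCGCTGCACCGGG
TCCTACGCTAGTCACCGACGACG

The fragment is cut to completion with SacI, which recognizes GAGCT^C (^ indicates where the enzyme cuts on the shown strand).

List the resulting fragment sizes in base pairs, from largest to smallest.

48, 31, 24, 20 bp

SacI sites (GAGCTC) start at positions 16, 40, 71.
SacI cuts after base 5 of each site (before the last base), so after positions 20, 44, 75.
Linear molecule, 3 cuts → 4 fragments:
  1–20 → 20 bp
  21–44 → 24 bp
  45–75 → 31 bp
  76–123 → 48 bp
Sorted largest to smallest: 48, 31, 24, 20 bp.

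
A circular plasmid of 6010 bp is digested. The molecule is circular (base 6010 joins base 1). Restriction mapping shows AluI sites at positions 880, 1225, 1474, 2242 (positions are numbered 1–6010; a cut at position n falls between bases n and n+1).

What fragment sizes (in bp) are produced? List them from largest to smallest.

4648, 768, 345, 249 bp

Circular molecule, 4 cuts → 4 fragments:
  1225 − 880 = 345 bp
  1474 − 1225 = 249 bp
  2242 − 1474 = 768 bp
  wrap: 6010 − 2242 + 880 = 4648 bp
Sorted largest to smallest: 4648, 768, 345, 249 bp.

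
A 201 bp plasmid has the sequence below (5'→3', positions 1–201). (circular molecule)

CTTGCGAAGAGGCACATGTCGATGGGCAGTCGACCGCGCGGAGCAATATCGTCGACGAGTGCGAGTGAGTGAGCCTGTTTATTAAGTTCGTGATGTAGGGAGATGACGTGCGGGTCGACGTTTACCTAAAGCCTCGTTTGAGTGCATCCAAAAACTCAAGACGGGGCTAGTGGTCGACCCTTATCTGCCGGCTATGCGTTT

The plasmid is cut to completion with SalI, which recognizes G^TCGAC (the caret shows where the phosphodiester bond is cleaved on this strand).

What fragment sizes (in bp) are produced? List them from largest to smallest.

63, 59, 57, 22 bp

SalI sites (GTCGAC) start at positions 29, 51, 114, 173.
SalI cuts after the first base of each site, so after positions 29, 51, 114, 173.
Circular molecule, 4 cuts → 4 fragments:
  30–51 → 22 bp
  52–114 → 63 bp
  115–173 → 59 bp
  174–201 then 1–29 → 28 + 29 = 57 bp
Sorted largest to smallest: 63, 59, 57, 22 bp.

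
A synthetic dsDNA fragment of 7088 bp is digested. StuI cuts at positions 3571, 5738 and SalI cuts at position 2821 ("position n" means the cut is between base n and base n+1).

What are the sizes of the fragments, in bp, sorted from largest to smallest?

Combined cut positions (sorted): 2821, 3571, 5738.
Linear molecule, 3 cuts → 4 fragments:
  2821 − 0 = 2821 bp
  3571 − 2821 = 750 bp
  5738 − 3571 = 2167 bp
  7088 − 5738 = 1350 bp
Sorted largest to smallest: 2821, 2167, 1350, 750 bp.

2821, 2167, 1350, 750 bp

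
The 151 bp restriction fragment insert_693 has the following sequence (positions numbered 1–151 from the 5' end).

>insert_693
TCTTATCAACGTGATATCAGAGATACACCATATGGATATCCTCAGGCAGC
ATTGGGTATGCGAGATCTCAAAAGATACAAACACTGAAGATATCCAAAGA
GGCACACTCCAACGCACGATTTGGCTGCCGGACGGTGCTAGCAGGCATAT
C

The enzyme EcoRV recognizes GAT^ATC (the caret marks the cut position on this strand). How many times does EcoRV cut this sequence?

3

GATATC occurs starting at positions 13, 35, 89.
EcoRV cuts at 3 sites.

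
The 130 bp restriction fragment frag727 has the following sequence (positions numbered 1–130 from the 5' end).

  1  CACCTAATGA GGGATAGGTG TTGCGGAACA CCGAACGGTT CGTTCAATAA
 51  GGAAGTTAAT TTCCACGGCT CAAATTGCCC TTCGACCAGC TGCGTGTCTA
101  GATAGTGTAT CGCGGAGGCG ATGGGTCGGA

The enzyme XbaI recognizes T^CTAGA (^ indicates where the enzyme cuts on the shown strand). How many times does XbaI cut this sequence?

1

TCTAGA occurs starting at position 97.
XbaI cuts at 1 site.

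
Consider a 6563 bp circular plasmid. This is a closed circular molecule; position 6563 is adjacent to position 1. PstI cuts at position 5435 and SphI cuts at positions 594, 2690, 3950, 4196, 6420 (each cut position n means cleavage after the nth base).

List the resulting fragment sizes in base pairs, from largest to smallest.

2096, 1260, 1239, 985, 737, 246 bp

Combined cut positions (sorted): 594, 2690, 3950, 4196, 5435, 6420.
Circular molecule, 6 cuts → 6 fragments:
  2690 − 594 = 2096 bp
  3950 − 2690 = 1260 bp
  4196 − 3950 = 246 bp
  5435 − 4196 = 1239 bp
  6420 − 5435 = 985 bp
  wrap: 6563 − 6420 + 594 = 737 bp
Sorted largest to smallest: 2096, 1260, 1239, 985, 737, 246 bp.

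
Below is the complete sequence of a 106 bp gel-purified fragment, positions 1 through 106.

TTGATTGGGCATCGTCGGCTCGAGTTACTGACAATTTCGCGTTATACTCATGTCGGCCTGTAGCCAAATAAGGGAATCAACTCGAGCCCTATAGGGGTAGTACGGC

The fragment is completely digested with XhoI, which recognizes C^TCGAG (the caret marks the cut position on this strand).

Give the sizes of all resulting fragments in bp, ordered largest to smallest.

XhoI sites (CTCGAG) start at positions 19, 81.
XhoI cuts after the first base of each site, so after positions 19, 81.
Linear molecule, 2 cuts → 3 fragments:
  1–19 → 19 bp
  20–81 → 62 bp
  82–106 → 25 bp
Sorted largest to smallest: 62, 25, 19 bp.

62, 25, 19 bp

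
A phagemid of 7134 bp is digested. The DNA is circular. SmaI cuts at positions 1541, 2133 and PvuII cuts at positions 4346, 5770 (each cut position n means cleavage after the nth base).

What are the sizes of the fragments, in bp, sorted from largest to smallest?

Combined cut positions (sorted): 1541, 2133, 4346, 5770.
Circular molecule, 4 cuts → 4 fragments:
  2133 − 1541 = 592 bp
  4346 − 2133 = 2213 bp
  5770 − 4346 = 1424 bp
  wrap: 7134 − 5770 + 1541 = 2905 bp
Sorted largest to smallest: 2905, 2213, 1424, 592 bp.

2905, 2213, 1424, 592 bp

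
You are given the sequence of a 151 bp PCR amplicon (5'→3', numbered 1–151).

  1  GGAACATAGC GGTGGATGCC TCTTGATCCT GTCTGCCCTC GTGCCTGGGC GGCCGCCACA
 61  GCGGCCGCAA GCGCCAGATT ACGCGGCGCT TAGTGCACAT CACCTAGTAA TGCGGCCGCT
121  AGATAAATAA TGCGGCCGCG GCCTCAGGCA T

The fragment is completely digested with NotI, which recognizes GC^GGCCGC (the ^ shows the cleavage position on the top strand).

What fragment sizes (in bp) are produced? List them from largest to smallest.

51, 50, 20, 18, 12 bp

NotI sites (GCGGCCGC) start at positions 49, 61, 112, 132.
NotI cuts after base 2 of each site, so after positions 50, 62, 113, 133.
Linear molecule, 4 cuts → 5 fragments:
  1–50 → 50 bp
  51–62 → 12 bp
  63–113 → 51 bp
  114–133 → 20 bp
  134–151 → 18 bp
Sorted largest to smallest: 51, 50, 20, 18, 12 bp.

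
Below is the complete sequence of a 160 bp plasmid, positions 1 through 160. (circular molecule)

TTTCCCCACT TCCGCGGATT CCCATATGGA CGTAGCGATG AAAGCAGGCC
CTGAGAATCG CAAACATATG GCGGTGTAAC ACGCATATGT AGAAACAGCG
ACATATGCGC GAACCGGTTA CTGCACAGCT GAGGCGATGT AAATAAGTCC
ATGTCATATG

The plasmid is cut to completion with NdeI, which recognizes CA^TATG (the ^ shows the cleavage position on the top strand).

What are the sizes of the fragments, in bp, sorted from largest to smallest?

53, 42, 28, 19, 18 bp

NdeI sites (CATATG) start at positions 23, 65, 84, 102, 155.
NdeI cuts after base 2 of each site, so after positions 24, 66, 85, 103, 156.
Circular molecule, 5 cuts → 5 fragments:
  25–66 → 42 bp
  67–85 → 19 bp
  86–103 → 18 bp
  104–156 → 53 bp
  157–160 then 1–24 → 4 + 24 = 28 bp
Sorted largest to smallest: 53, 42, 28, 19, 18 bp.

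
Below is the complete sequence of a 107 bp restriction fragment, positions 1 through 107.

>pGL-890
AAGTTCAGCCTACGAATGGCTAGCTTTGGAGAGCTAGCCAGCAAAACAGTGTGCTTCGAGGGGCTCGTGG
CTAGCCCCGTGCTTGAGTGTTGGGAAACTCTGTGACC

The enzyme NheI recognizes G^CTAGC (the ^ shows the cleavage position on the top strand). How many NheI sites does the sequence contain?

GCTAGC occurs starting at positions 19, 33, 70.
NheI cuts at 3 sites.

3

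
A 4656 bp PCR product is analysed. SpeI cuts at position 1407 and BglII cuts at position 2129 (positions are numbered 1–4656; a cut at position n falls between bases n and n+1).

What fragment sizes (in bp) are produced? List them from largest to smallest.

Combined cut positions (sorted): 1407, 2129.
Linear molecule, 2 cuts → 3 fragments:
  1407 − 0 = 1407 bp
  2129 − 1407 = 722 bp
  4656 − 2129 = 2527 bp
Sorted largest to smallest: 2527, 1407, 722 bp.

2527, 1407, 722 bp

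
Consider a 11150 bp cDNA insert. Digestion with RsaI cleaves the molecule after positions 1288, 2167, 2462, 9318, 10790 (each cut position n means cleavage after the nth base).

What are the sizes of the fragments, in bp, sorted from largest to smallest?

Linear molecule, 5 cuts → 6 fragments:
  1288 − 0 = 1288 bp
  2167 − 1288 = 879 bp
  2462 − 2167 = 295 bp
  9318 − 2462 = 6856 bp
  10790 − 9318 = 1472 bp
  11150 − 10790 = 360 bp
Sorted largest to smallest: 6856, 1472, 1288, 879, 360, 295 bp.

6856, 1472, 1288, 879, 360, 295 bp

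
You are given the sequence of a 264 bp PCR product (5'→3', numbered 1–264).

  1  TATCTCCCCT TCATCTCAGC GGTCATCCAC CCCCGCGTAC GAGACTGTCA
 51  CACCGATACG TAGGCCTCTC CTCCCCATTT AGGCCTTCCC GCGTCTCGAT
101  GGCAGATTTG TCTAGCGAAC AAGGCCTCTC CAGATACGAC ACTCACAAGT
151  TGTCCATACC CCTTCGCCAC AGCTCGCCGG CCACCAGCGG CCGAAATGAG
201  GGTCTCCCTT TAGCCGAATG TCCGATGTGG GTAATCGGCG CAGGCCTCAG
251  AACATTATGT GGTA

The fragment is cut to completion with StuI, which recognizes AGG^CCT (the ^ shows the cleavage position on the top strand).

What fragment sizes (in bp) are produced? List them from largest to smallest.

StuI sites (AGGCCT) start at positions 62, 81, 122, 242.
StuI cuts after base 3 of each site, so after positions 64, 83, 124, 244.
Linear molecule, 4 cuts → 5 fragments:
  1–64 → 64 bp
  65–83 → 19 bp
  84–124 → 41 bp
  125–244 → 120 bp
  245–264 → 20 bp
Sorted largest to smallest: 120, 64, 41, 20, 19 bp.

120, 64, 41, 20, 19 bp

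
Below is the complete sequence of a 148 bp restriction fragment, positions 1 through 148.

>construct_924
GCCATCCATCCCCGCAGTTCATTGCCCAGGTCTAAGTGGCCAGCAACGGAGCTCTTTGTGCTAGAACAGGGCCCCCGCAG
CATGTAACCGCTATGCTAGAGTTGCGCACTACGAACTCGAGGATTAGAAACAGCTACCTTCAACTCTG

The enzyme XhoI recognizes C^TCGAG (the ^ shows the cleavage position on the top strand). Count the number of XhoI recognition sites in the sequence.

1

CTCGAG occurs starting at position 116.
XhoI cuts at 1 site.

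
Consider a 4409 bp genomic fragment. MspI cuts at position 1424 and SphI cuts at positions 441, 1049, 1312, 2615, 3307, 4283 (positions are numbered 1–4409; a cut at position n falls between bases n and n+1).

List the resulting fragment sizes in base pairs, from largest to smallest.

Combined cut positions (sorted): 441, 1049, 1312, 1424, 2615, 3307, 4283.
Linear molecule, 7 cuts → 8 fragments:
  441 − 0 = 441 bp
  1049 − 441 = 608 bp
  1312 − 1049 = 263 bp
  1424 − 1312 = 112 bp
  2615 − 1424 = 1191 bp
  3307 − 2615 = 692 bp
  4283 − 3307 = 976 bp
  4409 − 4283 = 126 bp
Sorted largest to smallest: 1191, 976, 692, 608, 441, 263, 126, 112 bp.

1191, 976, 692, 608, 441, 263, 126, 112 bp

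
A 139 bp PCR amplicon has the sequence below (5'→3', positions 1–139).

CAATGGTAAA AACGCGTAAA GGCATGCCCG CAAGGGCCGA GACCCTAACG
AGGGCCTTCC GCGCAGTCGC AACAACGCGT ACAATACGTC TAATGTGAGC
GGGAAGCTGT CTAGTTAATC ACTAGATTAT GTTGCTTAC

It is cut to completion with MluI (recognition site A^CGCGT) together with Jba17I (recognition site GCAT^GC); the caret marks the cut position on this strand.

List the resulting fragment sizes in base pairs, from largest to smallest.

MluI sites (ACGCGT) start at positions 12, 75.
MluI cuts after the first base of each site, so after positions 12, 75.
The Jba17I site (GCATGC) starts at position 22.
Jba17I cuts after base 4 of each site, so after position 25.
Combined cut positions: 12, 25, 75.
Linear molecule, 3 cuts → 4 fragments:
  1–12 → 12 bp
  13–25 → 13 bp
  26–75 → 50 bp
  76–139 → 64 bp
Sorted largest to smallest: 64, 50, 13, 12 bp.

64, 50, 13, 12 bp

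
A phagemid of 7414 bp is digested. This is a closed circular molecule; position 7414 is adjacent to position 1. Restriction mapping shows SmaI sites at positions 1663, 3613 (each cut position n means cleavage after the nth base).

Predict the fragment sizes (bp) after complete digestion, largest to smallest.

Circular molecule, 2 cuts → 2 fragments:
  3613 − 1663 = 1950 bp
  wrap: 7414 − 3613 + 1663 = 5464 bp
Sorted largest to smallest: 5464, 1950 bp.

5464, 1950 bp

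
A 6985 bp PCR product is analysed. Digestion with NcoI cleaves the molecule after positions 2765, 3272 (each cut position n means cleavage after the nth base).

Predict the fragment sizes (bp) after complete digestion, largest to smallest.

Linear molecule, 2 cuts → 3 fragments:
  2765 − 0 = 2765 bp
  3272 − 2765 = 507 bp
  6985 − 3272 = 3713 bp
Sorted largest to smallest: 3713, 2765, 507 bp.

3713, 2765, 507 bp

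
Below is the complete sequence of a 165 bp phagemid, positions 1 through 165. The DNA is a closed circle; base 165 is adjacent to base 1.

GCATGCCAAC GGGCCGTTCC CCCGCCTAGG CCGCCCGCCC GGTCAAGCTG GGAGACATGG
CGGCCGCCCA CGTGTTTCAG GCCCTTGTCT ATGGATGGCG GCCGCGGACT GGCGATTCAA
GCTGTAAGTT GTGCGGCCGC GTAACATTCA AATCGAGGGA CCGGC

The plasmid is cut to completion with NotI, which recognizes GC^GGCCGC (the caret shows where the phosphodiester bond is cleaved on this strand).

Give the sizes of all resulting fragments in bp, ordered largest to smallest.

92, 38, 35 bp

NotI sites (GCGGCCGC) start at positions 60, 98, 133.
NotI cuts after base 2 of each site, so after positions 61, 99, 134.
Circular molecule, 3 cuts → 3 fragments:
  62–99 → 38 bp
  100–134 → 35 bp
  135–165 then 1–61 → 31 + 61 = 92 bp
Sorted largest to smallest: 92, 38, 35 bp.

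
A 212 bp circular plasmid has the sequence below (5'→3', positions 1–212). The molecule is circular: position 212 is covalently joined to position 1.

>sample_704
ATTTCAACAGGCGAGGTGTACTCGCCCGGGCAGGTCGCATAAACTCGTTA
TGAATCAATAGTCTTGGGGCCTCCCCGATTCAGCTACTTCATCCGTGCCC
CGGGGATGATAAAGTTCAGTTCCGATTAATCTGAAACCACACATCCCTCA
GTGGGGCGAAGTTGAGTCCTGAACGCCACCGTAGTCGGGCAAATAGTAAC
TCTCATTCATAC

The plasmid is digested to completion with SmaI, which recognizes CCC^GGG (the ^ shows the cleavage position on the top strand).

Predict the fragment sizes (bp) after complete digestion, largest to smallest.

SmaI sites (CCCGGG) start at positions 25, 99.
SmaI cuts after base 3 of each site, so after positions 27, 101.
Circular molecule, 2 cuts → 2 fragments:
  28–101 → 74 bp
  102–212 then 1–27 → 111 + 27 = 138 bp
Sorted largest to smallest: 138, 74 bp.

138, 74 bp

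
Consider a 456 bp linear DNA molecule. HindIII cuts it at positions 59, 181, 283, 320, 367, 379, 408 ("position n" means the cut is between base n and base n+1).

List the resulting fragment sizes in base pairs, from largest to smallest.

122, 102, 59, 48, 47, 37, 29, 12 bp

Linear molecule, 7 cuts → 8 fragments:
  59 − 0 = 59 bp
  181 − 59 = 122 bp
  283 − 181 = 102 bp
  320 − 283 = 37 bp
  367 − 320 = 47 bp
  379 − 367 = 12 bp
  408 − 379 = 29 bp
  456 − 408 = 48 bp
Sorted largest to smallest: 122, 102, 59, 48, 47, 37, 29, 12 bp.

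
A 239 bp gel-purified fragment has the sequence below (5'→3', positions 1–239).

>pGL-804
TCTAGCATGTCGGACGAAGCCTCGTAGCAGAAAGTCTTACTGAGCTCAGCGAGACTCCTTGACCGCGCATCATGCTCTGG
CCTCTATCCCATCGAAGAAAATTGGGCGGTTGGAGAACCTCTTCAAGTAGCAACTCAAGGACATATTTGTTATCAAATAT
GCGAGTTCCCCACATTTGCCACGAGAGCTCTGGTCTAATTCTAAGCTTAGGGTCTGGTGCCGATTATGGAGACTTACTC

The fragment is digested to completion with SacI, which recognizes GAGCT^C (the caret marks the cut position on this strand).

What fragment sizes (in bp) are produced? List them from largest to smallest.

143, 50, 46 bp

SacI sites (GAGCTC) start at positions 42, 185.
SacI cuts after base 5 of each site (before the last base), so after positions 46, 189.
Linear molecule, 2 cuts → 3 fragments:
  1–46 → 46 bp
  47–189 → 143 bp
  190–239 → 50 bp
Sorted largest to smallest: 143, 50, 46 bp.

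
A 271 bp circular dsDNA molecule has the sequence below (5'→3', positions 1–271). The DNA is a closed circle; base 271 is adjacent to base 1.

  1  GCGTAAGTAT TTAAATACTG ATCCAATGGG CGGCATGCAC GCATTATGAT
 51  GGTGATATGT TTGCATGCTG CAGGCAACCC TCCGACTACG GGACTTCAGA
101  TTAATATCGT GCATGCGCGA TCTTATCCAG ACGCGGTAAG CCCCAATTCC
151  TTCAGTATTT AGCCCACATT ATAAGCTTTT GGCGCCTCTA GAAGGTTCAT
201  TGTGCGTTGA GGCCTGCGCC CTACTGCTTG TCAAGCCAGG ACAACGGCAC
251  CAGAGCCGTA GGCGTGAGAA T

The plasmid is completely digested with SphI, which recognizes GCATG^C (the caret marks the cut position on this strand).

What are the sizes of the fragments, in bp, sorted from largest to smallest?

193, 48, 30 bp

SphI sites (GCATGC) start at positions 33, 63, 111.
SphI cuts after base 5 of each site (before the last base), so after positions 37, 67, 115.
Circular molecule, 3 cuts → 3 fragments:
  38–67 → 30 bp
  68–115 → 48 bp
  116–271 then 1–37 → 156 + 37 = 193 bp
Sorted largest to smallest: 193, 48, 30 bp.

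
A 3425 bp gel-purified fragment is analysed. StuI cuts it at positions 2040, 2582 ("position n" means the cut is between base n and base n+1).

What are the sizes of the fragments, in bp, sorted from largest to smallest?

2040, 843, 542 bp

Linear molecule, 2 cuts → 3 fragments:
  2040 − 0 = 2040 bp
  2582 − 2040 = 542 bp
  3425 − 2582 = 843 bp
Sorted largest to smallest: 2040, 843, 542 bp.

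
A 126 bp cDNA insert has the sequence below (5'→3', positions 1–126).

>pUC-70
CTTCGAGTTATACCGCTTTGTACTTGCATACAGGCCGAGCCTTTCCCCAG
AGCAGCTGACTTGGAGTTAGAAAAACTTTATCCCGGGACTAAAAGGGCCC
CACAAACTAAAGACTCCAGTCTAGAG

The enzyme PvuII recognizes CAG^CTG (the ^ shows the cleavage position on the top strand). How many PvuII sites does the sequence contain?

1

CAGCTG occurs starting at position 53.
PvuII cuts at 1 site.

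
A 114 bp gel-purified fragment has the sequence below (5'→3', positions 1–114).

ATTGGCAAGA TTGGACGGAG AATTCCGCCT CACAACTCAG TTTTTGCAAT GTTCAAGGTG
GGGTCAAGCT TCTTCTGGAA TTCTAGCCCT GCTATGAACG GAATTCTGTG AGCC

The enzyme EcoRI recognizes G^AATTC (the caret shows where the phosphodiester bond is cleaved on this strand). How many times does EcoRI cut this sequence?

GAATTC occurs starting at positions 20, 78, 101.
EcoRI cuts at 3 sites.

3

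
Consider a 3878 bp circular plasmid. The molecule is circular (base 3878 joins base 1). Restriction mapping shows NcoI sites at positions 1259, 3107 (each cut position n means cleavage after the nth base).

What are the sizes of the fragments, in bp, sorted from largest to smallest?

Circular molecule, 2 cuts → 2 fragments:
  3107 − 1259 = 1848 bp
  wrap: 3878 − 3107 + 1259 = 2030 bp
Sorted largest to smallest: 2030, 1848 bp.

2030, 1848 bp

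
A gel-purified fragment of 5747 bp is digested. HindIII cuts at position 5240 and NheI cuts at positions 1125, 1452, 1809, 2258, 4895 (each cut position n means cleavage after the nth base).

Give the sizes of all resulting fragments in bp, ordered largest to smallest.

2637, 1125, 507, 449, 357, 345, 327 bp

Combined cut positions (sorted): 1125, 1452, 1809, 2258, 4895, 5240.
Linear molecule, 6 cuts → 7 fragments:
  1125 − 0 = 1125 bp
  1452 − 1125 = 327 bp
  1809 − 1452 = 357 bp
  2258 − 1809 = 449 bp
  4895 − 2258 = 2637 bp
  5240 − 4895 = 345 bp
  5747 − 5240 = 507 bp
Sorted largest to smallest: 2637, 1125, 507, 449, 357, 345, 327 bp.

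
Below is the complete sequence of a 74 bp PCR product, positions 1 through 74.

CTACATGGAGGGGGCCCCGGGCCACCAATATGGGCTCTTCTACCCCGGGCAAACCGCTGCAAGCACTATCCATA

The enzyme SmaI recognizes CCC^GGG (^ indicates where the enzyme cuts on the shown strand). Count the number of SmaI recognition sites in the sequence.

CCCGGG occurs starting at positions 16, 44.
SmaI cuts at 2 sites.

2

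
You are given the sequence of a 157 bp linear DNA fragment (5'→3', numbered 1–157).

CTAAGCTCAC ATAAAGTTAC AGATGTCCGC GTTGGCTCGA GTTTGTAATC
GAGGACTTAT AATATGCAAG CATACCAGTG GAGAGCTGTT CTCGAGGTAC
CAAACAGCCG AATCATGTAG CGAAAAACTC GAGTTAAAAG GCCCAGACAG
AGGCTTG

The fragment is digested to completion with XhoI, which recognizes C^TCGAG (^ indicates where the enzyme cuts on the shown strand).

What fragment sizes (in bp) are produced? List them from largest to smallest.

XhoI sites (CTCGAG) start at positions 36, 91, 128.
XhoI cuts after the first base of each site, so after positions 36, 91, 128.
Linear molecule, 3 cuts → 4 fragments:
  1–36 → 36 bp
  37–91 → 55 bp
  92–128 → 37 bp
  129–157 → 29 bp
Sorted largest to smallest: 55, 37, 36, 29 bp.

55, 37, 36, 29 bp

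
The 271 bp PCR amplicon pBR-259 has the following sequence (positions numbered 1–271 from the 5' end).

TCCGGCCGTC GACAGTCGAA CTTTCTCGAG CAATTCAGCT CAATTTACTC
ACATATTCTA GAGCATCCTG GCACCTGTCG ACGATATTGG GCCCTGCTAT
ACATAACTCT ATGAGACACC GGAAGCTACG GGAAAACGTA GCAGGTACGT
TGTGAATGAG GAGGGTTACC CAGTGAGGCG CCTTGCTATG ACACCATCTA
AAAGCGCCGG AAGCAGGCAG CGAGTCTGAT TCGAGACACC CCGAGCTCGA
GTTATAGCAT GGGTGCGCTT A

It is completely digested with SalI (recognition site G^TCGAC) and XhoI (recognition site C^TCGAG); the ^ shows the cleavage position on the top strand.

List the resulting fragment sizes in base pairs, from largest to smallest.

SalI sites (GTCGAC) start at positions 8, 77.
SalI cuts after the first base of each site, so after positions 8, 77.
XhoI sites (CTCGAG) start at positions 25, 246.
XhoI cuts after the first base of each site, so after positions 25, 246.
Combined cut positions: 8, 25, 77, 246.
Linear molecule, 4 cuts → 5 fragments:
  1–8 → 8 bp
  9–25 → 17 bp
  26–77 → 52 bp
  78–246 → 169 bp
  247–271 → 25 bp
Sorted largest to smallest: 169, 52, 25, 17, 8 bp.

169, 52, 25, 17, 8 bp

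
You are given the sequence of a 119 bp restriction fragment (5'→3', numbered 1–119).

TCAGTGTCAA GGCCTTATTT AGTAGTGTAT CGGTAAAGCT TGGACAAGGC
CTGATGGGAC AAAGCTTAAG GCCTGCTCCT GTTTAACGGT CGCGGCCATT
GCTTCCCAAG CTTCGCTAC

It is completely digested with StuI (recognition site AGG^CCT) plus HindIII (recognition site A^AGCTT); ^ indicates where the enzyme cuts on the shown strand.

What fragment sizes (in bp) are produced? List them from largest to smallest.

37, 24, 13, 13, 12, 11, 9 bp

StuI sites (AGGCCT) start at positions 10, 47, 69.
StuI cuts after base 3 of each site, so after positions 12, 49, 71.
HindIII sites (AAGCTT) start at positions 36, 62, 108.
HindIII cuts after the first base of each site, so after positions 36, 62, 108.
Combined cut positions: 12, 36, 49, 62, 71, 108.
Linear molecule, 6 cuts → 7 fragments:
  1–12 → 12 bp
  13–36 → 24 bp
  37–49 → 13 bp
  50–62 → 13 bp
  63–71 → 9 bp
  72–108 → 37 bp
  109–119 → 11 bp
Sorted largest to smallest: 37, 24, 13, 13, 12, 11, 9 bp.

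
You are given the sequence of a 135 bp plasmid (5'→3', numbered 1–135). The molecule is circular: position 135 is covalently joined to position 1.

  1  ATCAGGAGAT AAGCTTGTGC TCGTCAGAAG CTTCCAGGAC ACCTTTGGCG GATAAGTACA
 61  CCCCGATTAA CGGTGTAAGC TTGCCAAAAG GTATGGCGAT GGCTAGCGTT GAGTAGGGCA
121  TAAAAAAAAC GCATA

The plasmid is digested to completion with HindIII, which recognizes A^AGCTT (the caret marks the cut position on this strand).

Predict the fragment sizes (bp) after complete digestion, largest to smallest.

HindIII sites (AAGCTT) start at positions 11, 28, 77.
HindIII cuts after the first base of each site, so after positions 11, 28, 77.
Circular molecule, 3 cuts → 3 fragments:
  12–28 → 17 bp
  29–77 → 49 bp
  78–135 then 1–11 → 58 + 11 = 69 bp
Sorted largest to smallest: 69, 49, 17 bp.

69, 49, 17 bp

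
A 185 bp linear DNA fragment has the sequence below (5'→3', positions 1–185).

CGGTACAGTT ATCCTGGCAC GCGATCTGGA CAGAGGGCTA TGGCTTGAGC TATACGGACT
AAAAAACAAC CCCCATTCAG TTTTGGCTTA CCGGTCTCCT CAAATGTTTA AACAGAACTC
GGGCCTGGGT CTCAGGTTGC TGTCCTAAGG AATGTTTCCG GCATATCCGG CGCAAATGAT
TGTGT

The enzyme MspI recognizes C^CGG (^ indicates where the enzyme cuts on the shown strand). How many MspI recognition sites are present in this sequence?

3

CCGG occurs starting at positions 91, 158, 167.
MspI cuts at 3 sites.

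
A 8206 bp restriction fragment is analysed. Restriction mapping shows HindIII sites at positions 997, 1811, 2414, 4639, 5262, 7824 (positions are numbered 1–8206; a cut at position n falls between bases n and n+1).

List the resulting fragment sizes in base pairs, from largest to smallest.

2562, 2225, 997, 814, 623, 603, 382 bp

Linear molecule, 6 cuts → 7 fragments:
  997 − 0 = 997 bp
  1811 − 997 = 814 bp
  2414 − 1811 = 603 bp
  4639 − 2414 = 2225 bp
  5262 − 4639 = 623 bp
  7824 − 5262 = 2562 bp
  8206 − 7824 = 382 bp
Sorted largest to smallest: 2562, 2225, 997, 814, 623, 603, 382 bp.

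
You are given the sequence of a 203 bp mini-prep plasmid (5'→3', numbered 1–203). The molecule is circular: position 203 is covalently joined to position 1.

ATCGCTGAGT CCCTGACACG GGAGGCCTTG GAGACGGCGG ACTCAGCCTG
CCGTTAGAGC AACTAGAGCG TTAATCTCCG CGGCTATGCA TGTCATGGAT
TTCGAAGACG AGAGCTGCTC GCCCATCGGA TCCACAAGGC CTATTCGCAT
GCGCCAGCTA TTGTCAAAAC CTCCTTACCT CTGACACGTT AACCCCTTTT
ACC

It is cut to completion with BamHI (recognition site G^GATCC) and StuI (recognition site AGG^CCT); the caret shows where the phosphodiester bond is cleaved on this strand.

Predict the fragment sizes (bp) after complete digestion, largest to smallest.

103, 89, 11 bp

The BamHI site (GGATCC) starts at position 128.
BamHI cuts after the first base of each site, so after position 128.
StuI sites (AGGCCT) start at positions 23, 137.
StuI cuts after base 3 of each site, so after positions 25, 139.
Combined cut positions: 25, 128, 139.
Circular molecule, 3 cuts → 3 fragments:
  26–128 → 103 bp
  129–139 → 11 bp
  140–203 then 1–25 → 64 + 25 = 89 bp
Sorted largest to smallest: 103, 89, 11 bp.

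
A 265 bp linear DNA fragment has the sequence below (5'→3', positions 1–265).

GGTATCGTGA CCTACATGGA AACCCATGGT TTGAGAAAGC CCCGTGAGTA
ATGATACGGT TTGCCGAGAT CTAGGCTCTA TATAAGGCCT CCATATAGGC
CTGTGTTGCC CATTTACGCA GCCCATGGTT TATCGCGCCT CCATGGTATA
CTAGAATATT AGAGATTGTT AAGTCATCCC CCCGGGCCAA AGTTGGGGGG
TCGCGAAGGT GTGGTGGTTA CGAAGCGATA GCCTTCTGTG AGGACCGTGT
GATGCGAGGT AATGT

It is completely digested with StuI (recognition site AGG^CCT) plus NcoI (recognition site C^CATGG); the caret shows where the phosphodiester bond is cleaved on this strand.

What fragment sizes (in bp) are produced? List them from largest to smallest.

StuI sites (AGGCCT) start at positions 85, 97.
StuI cuts after base 3 of each site, so after positions 87, 99.
NcoI sites (CCATGG) start at positions 24, 123, 141.
NcoI cuts after the first base of each site, so after positions 24, 123, 141.
Combined cut positions: 24, 87, 99, 123, 141.
Linear molecule, 5 cuts → 6 fragments:
  1–24 → 24 bp
  25–87 → 63 bp
  88–99 → 12 bp
  100–123 → 24 bp
  124–141 → 18 bp
  142–265 → 124 bp
Sorted largest to smallest: 124, 63, 24, 24, 18, 12 bp.

124, 63, 24, 24, 18, 12 bp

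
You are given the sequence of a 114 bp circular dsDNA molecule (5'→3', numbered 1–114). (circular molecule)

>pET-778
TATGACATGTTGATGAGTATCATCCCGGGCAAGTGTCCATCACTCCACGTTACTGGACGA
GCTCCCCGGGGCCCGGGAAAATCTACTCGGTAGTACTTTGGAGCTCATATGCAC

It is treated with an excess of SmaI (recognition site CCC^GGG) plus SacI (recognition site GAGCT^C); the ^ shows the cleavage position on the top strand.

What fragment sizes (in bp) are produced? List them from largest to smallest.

SmaI sites (CCCGGG) start at positions 24, 65, 72.
SmaI cuts after base 3 of each site, so after positions 26, 67, 74.
SacI sites (GAGCTC) start at positions 59, 101.
SacI cuts after base 5 of each site (before the last base), so after positions 63, 105.
Combined cut positions: 26, 63, 67, 74, 105.
Circular molecule, 5 cuts → 5 fragments:
  27–63 → 37 bp
  64–67 → 4 bp
  68–74 → 7 bp
  75–105 → 31 bp
  106–114 then 1–26 → 9 + 26 = 35 bp
Sorted largest to smallest: 37, 35, 31, 7, 4 bp.

37, 35, 31, 7, 4 bp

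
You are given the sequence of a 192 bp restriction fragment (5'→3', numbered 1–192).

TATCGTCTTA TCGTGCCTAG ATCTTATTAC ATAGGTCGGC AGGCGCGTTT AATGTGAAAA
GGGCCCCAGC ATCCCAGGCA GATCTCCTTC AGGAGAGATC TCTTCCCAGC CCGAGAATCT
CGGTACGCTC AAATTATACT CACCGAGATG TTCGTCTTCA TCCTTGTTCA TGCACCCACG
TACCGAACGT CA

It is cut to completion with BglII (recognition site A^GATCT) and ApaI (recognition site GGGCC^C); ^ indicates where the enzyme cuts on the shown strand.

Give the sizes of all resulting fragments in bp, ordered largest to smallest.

96, 46, 19, 16, 15 bp

BglII sites (AGATCT) start at positions 19, 80, 96.
BglII cuts after the first base of each site, so after positions 19, 80, 96.
The ApaI site (GGGCCC) starts at position 61.
ApaI cuts after base 5 of each site (before the last base), so after position 65.
Combined cut positions: 19, 65, 80, 96.
Linear molecule, 4 cuts → 5 fragments:
  1–19 → 19 bp
  20–65 → 46 bp
  66–80 → 15 bp
  81–96 → 16 bp
  97–192 → 96 bp
Sorted largest to smallest: 96, 46, 19, 16, 15 bp.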